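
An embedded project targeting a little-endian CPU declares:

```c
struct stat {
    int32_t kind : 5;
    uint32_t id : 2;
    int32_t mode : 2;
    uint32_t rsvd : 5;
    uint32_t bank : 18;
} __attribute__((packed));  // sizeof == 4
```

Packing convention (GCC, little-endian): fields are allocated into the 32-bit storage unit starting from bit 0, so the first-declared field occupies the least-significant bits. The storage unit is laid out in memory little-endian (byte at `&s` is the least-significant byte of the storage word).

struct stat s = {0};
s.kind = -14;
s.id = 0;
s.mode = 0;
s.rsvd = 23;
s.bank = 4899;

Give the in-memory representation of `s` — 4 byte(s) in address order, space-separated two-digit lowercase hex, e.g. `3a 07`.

[0+:5] kind=-14 & 0x1f = 0x12; word=0x00000012
[5+:2] id=0 & 0x3 = 0x0; word=0x00000012
[7+:2] mode=0 & 0x3 = 0x0; word=0x00000012
[9+:5] rsvd=23 & 0x1f = 0x17; word=0x00002e12
[14+:18] bank=4899 & 0x3ffff = 0x1323; word=0x04c8ee12
word = 0x04c8ee12 → little-endian bytes:
  [0]=0x12  [1]=0xee  [2]=0xc8  [3]=0x04

12 ee c8 04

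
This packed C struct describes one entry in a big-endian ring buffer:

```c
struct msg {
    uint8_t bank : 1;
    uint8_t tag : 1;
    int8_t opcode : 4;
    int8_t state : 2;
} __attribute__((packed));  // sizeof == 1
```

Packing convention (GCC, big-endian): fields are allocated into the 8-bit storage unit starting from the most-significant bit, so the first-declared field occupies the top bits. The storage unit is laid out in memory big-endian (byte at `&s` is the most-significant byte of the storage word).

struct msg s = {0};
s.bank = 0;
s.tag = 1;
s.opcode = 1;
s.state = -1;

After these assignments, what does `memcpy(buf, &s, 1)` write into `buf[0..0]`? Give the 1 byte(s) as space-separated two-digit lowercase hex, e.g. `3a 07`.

47

bank:1 = 0 → 0x0 << 7 → word 0x00
tag:1 = 1 → 0x1 << 6 → word 0x40
opcode:4 = 1 → 0x1 << 2 → word 0x44
state:2 = -1 → 0x3 << 0 → word 0x47
word = 0x47 → big-endian bytes:
  [0]=0x47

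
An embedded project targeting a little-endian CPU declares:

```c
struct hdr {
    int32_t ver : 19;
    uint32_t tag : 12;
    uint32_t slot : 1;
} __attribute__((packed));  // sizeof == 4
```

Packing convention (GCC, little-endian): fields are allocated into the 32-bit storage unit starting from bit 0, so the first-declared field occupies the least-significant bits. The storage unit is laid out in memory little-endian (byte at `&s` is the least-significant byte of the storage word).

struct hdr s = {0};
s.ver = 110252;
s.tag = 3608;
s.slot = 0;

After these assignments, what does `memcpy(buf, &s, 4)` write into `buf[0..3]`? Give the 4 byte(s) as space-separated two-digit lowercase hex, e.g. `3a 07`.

ver:19 = 110252 → 0x1aeac << 0 → word 0x0001aeac
tag:12 = 3608 → 0xe18 << 19 → word 0x70c1aeac
slot:1 = 0 → 0x0 << 31 → word 0x70c1aeac
word = 0x70c1aeac → little-endian bytes:
  [0]=0xac  [1]=0xae  [2]=0xc1  [3]=0x70

ac ae c1 70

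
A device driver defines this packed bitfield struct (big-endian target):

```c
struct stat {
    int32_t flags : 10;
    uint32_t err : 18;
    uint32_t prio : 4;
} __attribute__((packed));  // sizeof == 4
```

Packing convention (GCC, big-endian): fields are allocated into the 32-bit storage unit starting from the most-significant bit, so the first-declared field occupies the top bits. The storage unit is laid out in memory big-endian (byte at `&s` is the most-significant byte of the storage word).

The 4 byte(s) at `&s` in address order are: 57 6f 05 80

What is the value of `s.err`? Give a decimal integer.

[0]=0x57 [1]=0x6f [2]=0x05 [3]=0x80 (big-endian) → word 0x576f0580
flags [22+:10] = (word>>22) & 0x3ff = 349
err [4+:18] = (word>>4) & 0x3ffff = 192600  ←
prio [0+:4] = (word>>0) & 0xf = 0

192600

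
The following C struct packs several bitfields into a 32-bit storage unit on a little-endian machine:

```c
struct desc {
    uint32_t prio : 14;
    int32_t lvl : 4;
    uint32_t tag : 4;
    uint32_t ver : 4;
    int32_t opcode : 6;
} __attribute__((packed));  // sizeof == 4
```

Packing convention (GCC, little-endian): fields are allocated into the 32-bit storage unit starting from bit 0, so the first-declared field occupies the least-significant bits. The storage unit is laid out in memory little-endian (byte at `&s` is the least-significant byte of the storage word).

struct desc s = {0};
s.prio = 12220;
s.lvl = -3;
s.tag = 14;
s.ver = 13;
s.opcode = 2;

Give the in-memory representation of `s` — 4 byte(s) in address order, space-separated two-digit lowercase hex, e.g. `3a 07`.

[0+:14] prio=12220 & 0x3fff = 0x2fbc; word=0x00002fbc
[14+:4] lvl=-3 & 0xf = 0xd; word=0x00036fbc
[18+:4] tag=14 & 0xf = 0xe; word=0x003b6fbc
[22+:4] ver=13 & 0xf = 0xd; word=0x037b6fbc
[26+:6] opcode=2 & 0x3f = 0x2; word=0x0b7b6fbc
word = 0x0b7b6fbc → little-endian bytes:
  [0]=0xbc  [1]=0x6f  [2]=0x7b  [3]=0x0b

bc 6f 7b 0b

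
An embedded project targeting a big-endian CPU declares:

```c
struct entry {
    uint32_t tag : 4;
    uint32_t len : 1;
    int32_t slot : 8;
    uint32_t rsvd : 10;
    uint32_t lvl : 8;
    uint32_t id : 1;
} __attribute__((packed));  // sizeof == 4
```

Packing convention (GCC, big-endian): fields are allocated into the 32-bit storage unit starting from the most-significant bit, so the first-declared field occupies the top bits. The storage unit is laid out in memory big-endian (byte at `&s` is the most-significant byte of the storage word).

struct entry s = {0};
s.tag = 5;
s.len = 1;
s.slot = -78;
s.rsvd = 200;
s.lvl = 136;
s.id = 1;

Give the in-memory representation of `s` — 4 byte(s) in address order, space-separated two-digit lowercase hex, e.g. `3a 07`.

5d 91 91 11

[28+:4] tag=5 & 0xf = 0x5; word=0x50000000
[27+:1] len=1 & 0x1 = 0x1; word=0x58000000
[19+:8] slot=-78 & 0xff = 0xb2; word=0x5d900000
[9+:10] rsvd=200 & 0x3ff = 0xc8; word=0x5d919000
[1+:8] lvl=136 & 0xff = 0x88; word=0x5d919110
[0+:1] id=1 & 0x1 = 0x1; word=0x5d919111
word = 0x5d919111 → big-endian bytes:
  [0]=0x5d  [1]=0x91  [2]=0x91  [3]=0x11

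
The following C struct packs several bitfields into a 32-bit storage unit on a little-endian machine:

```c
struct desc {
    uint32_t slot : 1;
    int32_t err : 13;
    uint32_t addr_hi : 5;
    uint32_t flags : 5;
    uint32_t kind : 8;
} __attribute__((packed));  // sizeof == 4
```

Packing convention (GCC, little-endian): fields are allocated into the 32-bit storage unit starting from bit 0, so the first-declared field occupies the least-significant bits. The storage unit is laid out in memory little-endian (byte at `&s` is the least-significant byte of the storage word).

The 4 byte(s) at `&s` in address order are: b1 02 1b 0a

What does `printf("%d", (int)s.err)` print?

[0]=0xb1 [1]=0x02 [2]=0x1b [3]=0x0a (little-endian) → word 0x0a1b02b1
slot [0+:1] = (word>>0) & 0x1 = 1
err [1+:13] = (word>>1) & 0x1fff = 344  ←
addr_hi [14+:5] = (word>>14) & 0x1f = 12
flags [19+:5] = (word>>19) & 0x1f = 3
kind [24+:8] = (word>>24) & 0xff = 10
err signed 13b, MSB=0: value = 344

344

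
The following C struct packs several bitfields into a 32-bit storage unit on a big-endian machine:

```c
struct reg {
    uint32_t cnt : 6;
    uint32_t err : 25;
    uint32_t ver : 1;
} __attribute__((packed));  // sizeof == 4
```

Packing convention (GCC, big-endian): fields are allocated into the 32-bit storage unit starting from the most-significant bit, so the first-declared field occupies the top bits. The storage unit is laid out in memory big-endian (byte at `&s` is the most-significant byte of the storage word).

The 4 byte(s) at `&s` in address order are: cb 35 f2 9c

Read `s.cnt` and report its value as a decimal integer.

[0]=0xcb [1]=0x35 [2]=0xf2 [3]=0x9c (big-endian) → word 0xcb35f29c
cnt [26+:6] = (word>>26) & 0x3f = 50  ←
err [1+:25] = (word>>1) & 0x1ffffff = 26933582
ver [0+:1] = (word>>0) & 0x1 = 0

50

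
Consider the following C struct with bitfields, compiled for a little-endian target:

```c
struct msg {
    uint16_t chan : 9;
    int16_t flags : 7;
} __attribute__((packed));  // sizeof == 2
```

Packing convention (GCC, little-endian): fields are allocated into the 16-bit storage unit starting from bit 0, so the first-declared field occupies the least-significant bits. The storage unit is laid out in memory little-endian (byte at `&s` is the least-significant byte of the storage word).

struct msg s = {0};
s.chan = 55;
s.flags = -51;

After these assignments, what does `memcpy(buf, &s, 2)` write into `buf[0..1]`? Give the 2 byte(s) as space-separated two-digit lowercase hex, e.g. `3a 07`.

37 9a

chan:9 = 55 → 0x37 << 0 → word 0x0037
flags:7 = -51 → 0x4d << 9 → word 0x9a37
word = 0x9a37 → little-endian bytes:
  [0]=0x37  [1]=0x9a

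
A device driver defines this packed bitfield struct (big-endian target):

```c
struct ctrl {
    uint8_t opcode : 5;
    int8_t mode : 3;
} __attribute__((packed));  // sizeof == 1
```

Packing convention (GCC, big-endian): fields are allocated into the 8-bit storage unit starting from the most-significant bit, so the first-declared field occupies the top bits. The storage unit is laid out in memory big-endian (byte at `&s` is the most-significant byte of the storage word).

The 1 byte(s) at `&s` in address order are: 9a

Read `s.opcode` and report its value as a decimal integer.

[0]=0x9a (big-endian) → word 0x9a
opcode [3+:5] = (word>>3) & 0x1f = 19  ←
mode [0+:3] = (word>>0) & 0x7 = 2

19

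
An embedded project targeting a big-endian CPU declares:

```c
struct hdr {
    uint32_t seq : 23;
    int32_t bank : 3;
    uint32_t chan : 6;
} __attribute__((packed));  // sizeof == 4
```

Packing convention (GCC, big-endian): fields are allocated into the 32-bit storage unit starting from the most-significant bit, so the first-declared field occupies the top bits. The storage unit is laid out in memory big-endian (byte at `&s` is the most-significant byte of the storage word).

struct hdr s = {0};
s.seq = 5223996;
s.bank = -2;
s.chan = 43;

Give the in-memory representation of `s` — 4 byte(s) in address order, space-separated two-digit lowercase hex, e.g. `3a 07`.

seq:23 = 5223996 → 0x4fb63c << 9 → word 0x9f6c7800
bank:3 = -2 → 0x6 << 6 → word 0x9f6c7980
chan:6 = 43 → 0x2b << 0 → word 0x9f6c79ab
word = 0x9f6c79ab → big-endian bytes:
  [0]=0x9f  [1]=0x6c  [2]=0x79  [3]=0xab

9f 6c 79 ab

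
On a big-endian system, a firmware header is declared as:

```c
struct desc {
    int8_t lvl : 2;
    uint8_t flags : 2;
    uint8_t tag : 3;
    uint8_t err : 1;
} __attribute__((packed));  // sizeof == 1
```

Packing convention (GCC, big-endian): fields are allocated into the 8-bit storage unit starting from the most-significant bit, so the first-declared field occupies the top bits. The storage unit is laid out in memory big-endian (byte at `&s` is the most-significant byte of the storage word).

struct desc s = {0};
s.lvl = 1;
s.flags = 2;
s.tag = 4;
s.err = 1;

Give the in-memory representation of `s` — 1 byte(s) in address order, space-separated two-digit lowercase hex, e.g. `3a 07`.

69

[6+:2] lvl=1 & 0x3 = 0x1; word=0x40
[4+:2] flags=2 & 0x3 = 0x2; word=0x60
[1+:3] tag=4 & 0x7 = 0x4; word=0x68
[0+:1] err=1 & 0x1 = 0x1; word=0x69
word = 0x69 → big-endian bytes:
  [0]=0x69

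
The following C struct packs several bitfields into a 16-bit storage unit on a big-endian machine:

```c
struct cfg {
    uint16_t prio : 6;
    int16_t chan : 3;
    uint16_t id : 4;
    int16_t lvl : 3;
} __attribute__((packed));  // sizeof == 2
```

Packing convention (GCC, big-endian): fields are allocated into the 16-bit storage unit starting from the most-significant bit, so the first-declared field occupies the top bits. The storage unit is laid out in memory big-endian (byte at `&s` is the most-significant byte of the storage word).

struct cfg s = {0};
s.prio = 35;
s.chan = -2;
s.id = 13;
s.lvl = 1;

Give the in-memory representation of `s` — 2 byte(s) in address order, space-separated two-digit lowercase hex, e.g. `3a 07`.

8f 69

prio (6b) val=35 bits=0x23 at bit 10: 0x8c00
chan (3b) val=-2 bits=0x6 at bit 7: 0x8f00
id (4b) val=13 bits=0xd at bit 3: 0x8f68
lvl (3b) val=1 bits=0x1 at bit 0: 0x8f69
word = 0x8f69 → big-endian bytes:
  [0]=0x8f  [1]=0x69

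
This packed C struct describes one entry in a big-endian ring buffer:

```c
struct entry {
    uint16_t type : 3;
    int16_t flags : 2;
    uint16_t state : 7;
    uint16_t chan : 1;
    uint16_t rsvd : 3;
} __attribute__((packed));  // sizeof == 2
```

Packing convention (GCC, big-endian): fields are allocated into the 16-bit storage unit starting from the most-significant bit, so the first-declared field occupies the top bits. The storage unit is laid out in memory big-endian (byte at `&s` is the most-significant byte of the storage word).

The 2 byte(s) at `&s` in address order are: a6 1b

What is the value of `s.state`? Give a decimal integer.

97

[0]=0xa6 [1]=0x1b (big-endian) → word 0xa61b
type [13+:3] = (word>>13) & 0x7 = 5
flags [11+:2] = (word>>11) & 0x3 = 0
state [4+:7] = (word>>4) & 0x7f = 97  ←
chan [3+:1] = (word>>3) & 0x1 = 1
rsvd [0+:3] = (word>>0) & 0x7 = 3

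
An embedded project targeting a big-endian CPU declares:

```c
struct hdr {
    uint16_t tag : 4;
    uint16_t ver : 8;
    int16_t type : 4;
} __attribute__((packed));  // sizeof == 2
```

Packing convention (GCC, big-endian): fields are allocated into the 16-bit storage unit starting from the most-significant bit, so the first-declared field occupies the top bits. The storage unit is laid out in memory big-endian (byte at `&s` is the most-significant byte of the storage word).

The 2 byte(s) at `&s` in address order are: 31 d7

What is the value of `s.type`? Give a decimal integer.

[0]=0x31 [1]=0xd7 (big-endian) → word 0x31d7
tag [12+:4] = (word>>12) & 0xf = 3
ver [4+:8] = (word>>4) & 0xff = 29
type [0+:4] = (word>>0) & 0xf = 7  ←
type signed 4b, MSB=0: value = 7

7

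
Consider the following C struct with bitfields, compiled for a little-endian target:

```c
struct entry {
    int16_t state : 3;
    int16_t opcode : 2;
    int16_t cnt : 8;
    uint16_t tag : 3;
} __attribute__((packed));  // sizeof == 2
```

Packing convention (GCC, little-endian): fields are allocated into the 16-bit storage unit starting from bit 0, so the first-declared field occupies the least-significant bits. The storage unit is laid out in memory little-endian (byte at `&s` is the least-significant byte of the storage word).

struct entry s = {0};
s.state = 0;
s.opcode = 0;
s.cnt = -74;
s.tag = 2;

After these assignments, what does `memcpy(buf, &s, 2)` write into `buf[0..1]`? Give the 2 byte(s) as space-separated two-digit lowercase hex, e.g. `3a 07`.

state (3b) val=0 bits=0x0 at bit 0: 0x0000
opcode (2b) val=0 bits=0x0 at bit 3: 0x0000
cnt (8b) val=-74 bits=0xb6 at bit 5: 0x16c0
tag (3b) val=2 bits=0x2 at bit 13: 0x56c0
word = 0x56c0 → little-endian bytes:
  [0]=0xc0  [1]=0x56

c0 56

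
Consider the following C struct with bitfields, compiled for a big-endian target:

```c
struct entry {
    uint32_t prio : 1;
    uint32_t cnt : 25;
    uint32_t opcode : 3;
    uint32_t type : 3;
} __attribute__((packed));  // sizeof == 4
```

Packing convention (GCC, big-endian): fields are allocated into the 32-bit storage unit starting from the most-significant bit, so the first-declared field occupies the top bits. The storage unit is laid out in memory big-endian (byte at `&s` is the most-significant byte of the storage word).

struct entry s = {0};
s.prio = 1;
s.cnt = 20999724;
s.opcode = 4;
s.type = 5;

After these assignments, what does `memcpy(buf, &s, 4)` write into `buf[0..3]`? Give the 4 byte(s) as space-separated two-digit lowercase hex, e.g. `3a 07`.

d0 1b 8b 25

prio:1 = 1 → 0x1 << 31 → word 0x80000000
cnt:25 = 20999724 → 0x1406e2c << 6 → word 0xd01b8b00
opcode:3 = 4 → 0x4 << 3 → word 0xd01b8b20
type:3 = 5 → 0x5 << 0 → word 0xd01b8b25
word = 0xd01b8b25 → big-endian bytes:
  [0]=0xd0  [1]=0x1b  [2]=0x8b  [3]=0x25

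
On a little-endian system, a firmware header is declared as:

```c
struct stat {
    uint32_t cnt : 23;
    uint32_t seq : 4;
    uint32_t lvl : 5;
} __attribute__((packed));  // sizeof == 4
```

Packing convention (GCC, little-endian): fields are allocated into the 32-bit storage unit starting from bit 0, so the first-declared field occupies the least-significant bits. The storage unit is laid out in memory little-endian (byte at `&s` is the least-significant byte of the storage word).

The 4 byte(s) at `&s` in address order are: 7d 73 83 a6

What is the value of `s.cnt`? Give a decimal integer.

[0]=0x7d [1]=0x73 [2]=0x83 [3]=0xa6 (little-endian) → word 0xa683737d
cnt [0+:23] = (word>>0) & 0x7fffff = 226173  ←
seq [23+:4] = (word>>23) & 0xf = 13
lvl [27+:5] = (word>>27) & 0x1f = 20

226173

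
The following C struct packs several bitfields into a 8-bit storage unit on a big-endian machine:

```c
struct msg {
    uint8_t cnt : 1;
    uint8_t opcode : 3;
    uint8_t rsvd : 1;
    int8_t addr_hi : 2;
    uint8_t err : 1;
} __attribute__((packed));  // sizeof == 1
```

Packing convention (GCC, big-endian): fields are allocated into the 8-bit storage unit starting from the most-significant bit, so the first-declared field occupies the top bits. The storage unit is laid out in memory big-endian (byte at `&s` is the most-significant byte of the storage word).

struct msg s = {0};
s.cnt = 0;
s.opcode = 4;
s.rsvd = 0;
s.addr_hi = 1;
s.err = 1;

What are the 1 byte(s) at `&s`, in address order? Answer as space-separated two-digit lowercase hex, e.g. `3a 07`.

43

[7+:1] cnt=0 & 0x1 = 0x0; word=0x00
[4+:3] opcode=4 & 0x7 = 0x4; word=0x40
[3+:1] rsvd=0 & 0x1 = 0x0; word=0x40
[1+:2] addr_hi=1 & 0x3 = 0x1; word=0x42
[0+:1] err=1 & 0x1 = 0x1; word=0x43
word = 0x43 → big-endian bytes:
  [0]=0x43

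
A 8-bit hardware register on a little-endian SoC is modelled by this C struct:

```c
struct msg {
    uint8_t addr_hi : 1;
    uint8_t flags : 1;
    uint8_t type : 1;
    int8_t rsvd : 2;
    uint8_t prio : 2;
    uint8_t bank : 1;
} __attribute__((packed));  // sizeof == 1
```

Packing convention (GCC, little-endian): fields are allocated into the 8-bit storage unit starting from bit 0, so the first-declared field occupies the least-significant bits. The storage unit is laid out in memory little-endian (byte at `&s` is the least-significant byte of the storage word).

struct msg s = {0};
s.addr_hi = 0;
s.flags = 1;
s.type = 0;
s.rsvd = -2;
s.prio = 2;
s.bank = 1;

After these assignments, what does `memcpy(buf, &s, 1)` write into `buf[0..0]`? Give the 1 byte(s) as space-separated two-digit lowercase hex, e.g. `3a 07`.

d2

addr_hi (1b) val=0 bits=0x0 at bit 0: 0x00
flags (1b) val=1 bits=0x1 at bit 1: 0x02
type (1b) val=0 bits=0x0 at bit 2: 0x02
rsvd (2b) val=-2 bits=0x2 at bit 3: 0x12
prio (2b) val=2 bits=0x2 at bit 5: 0x52
bank (1b) val=1 bits=0x1 at bit 7: 0xd2
word = 0xd2 → little-endian bytes:
  [0]=0xd2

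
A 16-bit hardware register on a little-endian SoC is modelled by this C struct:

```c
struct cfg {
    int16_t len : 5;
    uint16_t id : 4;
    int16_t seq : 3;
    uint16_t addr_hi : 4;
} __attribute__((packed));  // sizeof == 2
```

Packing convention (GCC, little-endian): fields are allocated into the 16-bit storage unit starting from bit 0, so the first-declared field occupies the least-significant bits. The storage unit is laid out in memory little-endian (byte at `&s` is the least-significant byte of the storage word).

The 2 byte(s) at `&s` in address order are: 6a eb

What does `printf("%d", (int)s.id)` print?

11

[0]=0x6a [1]=0xeb (little-endian) → word 0xeb6a
len [0+:5] = (word>>0) & 0x1f = 10
id [5+:4] = (word>>5) & 0xf = 11  ←
seq [9+:3] = (word>>9) & 0x7 = 5
addr_hi [12+:4] = (word>>12) & 0xf = 14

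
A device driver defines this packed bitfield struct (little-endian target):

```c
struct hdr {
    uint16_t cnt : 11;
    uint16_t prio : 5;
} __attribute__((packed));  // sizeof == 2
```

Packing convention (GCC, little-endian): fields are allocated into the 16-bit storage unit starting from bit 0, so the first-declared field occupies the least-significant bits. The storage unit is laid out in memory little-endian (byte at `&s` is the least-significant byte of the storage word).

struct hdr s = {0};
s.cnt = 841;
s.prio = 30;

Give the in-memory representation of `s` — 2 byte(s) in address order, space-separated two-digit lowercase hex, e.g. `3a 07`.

49 f3

cnt:11 = 841 → 0x349 << 0 → word 0x0349
prio:5 = 30 → 0x1e << 11 → word 0xf349
word = 0xf349 → little-endian bytes:
  [0]=0x49  [1]=0xf3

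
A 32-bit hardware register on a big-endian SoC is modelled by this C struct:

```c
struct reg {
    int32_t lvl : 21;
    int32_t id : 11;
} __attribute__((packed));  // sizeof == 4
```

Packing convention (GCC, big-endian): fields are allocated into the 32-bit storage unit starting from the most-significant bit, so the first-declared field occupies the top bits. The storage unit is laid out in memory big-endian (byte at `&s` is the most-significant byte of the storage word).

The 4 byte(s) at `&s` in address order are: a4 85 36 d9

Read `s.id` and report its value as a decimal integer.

-295

[0]=0xa4 [1]=0x85 [2]=0x36 [3]=0xd9 (big-endian) → word 0xa48536d9
lvl [11+:21] = (word>>11) & 0x1fffff = 1347750
id [0+:11] = (word>>0) & 0x7ff = 1753  ←
id signed 11b, MSB=1: 1753 - 2048 = -295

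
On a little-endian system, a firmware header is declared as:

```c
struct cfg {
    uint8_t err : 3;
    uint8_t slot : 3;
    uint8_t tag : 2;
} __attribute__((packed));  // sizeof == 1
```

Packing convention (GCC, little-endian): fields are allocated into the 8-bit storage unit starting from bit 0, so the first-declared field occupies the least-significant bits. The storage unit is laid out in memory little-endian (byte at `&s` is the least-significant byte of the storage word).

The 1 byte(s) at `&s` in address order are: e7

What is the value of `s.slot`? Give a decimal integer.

[0]=0xe7 (little-endian) → word 0xe7
err [0+:3] = (word>>0) & 0x7 = 7
slot [3+:3] = (word>>3) & 0x7 = 4  ←
tag [6+:2] = (word>>6) & 0x3 = 3

4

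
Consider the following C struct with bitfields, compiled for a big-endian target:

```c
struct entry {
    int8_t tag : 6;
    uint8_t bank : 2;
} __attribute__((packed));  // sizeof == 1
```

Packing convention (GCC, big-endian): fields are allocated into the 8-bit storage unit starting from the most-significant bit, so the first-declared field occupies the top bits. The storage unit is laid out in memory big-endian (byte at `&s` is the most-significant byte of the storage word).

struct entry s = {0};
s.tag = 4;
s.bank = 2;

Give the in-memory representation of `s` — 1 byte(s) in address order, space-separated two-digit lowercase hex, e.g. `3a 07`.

12

[2+:6] tag=4 & 0x3f = 0x4; word=0x10
[0+:2] bank=2 & 0x3 = 0x2; word=0x12
word = 0x12 → big-endian bytes:
  [0]=0x12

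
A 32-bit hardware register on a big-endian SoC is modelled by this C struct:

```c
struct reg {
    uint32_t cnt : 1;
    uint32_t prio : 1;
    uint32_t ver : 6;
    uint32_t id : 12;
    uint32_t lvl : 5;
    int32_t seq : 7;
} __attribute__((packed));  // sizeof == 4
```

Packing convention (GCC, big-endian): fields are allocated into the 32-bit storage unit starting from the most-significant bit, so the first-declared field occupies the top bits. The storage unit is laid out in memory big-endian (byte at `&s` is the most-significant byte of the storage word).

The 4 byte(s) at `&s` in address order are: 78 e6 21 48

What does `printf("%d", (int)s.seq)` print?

-56

[0]=0x78 [1]=0xe6 [2]=0x21 [3]=0x48 (big-endian) → word 0x78e62148
cnt [31+:1] = (word>>31) & 0x1 = 0
prio [30+:1] = (word>>30) & 0x1 = 1
ver [24+:6] = (word>>24) & 0x3f = 56
id [12+:12] = (word>>12) & 0xfff = 3682
lvl [7+:5] = (word>>7) & 0x1f = 2
seq [0+:7] = (word>>0) & 0x7f = 72  ←
seq signed 7b, MSB=1: 72 - 128 = -56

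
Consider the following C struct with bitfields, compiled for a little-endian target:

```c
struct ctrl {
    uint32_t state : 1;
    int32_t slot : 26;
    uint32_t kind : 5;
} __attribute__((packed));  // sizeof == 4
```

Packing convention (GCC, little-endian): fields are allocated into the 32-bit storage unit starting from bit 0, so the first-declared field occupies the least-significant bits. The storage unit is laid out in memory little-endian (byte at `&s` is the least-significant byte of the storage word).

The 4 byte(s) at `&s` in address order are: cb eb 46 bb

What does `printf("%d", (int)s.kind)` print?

[0]=0xcb [1]=0xeb [2]=0x46 [3]=0xbb (little-endian) → word 0xbb46ebcb
state:1 @ bit 0 → (0xbb46ebcb>>0)&0x1 = 0x1
slot:26 @ bit 1 → (0xbb46ebcb>>1)&0x3ffffff = 0x1a375e5
kind:5 @ bit 27 → (0xbb46ebcb>>27)&0x1f = 0x17  ←

23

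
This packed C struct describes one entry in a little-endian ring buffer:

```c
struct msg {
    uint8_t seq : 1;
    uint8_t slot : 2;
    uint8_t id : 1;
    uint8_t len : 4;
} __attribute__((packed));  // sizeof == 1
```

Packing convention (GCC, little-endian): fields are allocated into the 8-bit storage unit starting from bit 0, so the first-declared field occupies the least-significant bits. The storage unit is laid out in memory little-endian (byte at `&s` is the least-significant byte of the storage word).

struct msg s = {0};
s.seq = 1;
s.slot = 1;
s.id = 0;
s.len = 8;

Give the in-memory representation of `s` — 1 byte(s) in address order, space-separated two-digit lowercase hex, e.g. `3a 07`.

83

seq (1b) val=1 bits=0x1 at bit 0: 0x01
slot (2b) val=1 bits=0x1 at bit 1: 0x03
id (1b) val=0 bits=0x0 at bit 3: 0x03
len (4b) val=8 bits=0x8 at bit 4: 0x83
word = 0x83 → little-endian bytes:
  [0]=0x83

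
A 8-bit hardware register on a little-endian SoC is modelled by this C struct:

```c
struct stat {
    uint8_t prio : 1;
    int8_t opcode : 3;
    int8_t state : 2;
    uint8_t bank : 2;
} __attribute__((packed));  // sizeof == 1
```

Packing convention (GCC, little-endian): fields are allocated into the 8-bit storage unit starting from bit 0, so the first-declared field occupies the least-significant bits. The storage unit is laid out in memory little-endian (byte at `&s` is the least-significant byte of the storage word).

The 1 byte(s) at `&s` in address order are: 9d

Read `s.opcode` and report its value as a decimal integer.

-2

[0]=0x9d (little-endian) → word 0x9d
prio [0+:1] = (word>>0) & 0x1 = 1
opcode [1+:3] = (word>>1) & 0x7 = 6  ←
state [4+:2] = (word>>4) & 0x3 = 1
bank [6+:2] = (word>>6) & 0x3 = 2
opcode signed 3b, MSB=1: 6 - 8 = -2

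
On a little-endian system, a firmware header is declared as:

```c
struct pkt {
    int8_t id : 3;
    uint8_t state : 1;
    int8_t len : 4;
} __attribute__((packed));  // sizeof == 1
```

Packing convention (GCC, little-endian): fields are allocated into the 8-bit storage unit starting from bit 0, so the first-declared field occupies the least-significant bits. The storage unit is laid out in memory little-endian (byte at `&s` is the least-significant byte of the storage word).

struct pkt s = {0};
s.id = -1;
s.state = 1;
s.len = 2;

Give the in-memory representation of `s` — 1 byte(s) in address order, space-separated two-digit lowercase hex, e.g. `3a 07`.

id:3 = -1 → 0x7 << 0 → word 0x07
state:1 = 1 → 0x1 << 3 → word 0x0f
len:4 = 2 → 0x2 << 4 → word 0x2f
word = 0x2f → little-endian bytes:
  [0]=0x2f

2f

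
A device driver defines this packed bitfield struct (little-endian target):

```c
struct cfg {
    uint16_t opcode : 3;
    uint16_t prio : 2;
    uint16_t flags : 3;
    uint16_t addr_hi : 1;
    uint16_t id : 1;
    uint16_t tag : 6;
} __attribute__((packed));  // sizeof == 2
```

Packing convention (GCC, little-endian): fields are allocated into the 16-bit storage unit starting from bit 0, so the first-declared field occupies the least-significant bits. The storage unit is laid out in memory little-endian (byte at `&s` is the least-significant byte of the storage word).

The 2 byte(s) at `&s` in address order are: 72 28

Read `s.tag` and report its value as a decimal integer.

10

[0]=0x72 [1]=0x28 (little-endian) → word 0x2872
opcode:3 @ bit 0 → (0x2872>>0)&0x7 = 0x2
prio:2 @ bit 3 → (0x2872>>3)&0x3 = 0x2
flags:3 @ bit 5 → (0x2872>>5)&0x7 = 0x3
addr_hi:1 @ bit 8 → (0x2872>>8)&0x1 = 0x0
id:1 @ bit 9 → (0x2872>>9)&0x1 = 0x0
tag:6 @ bit 10 → (0x2872>>10)&0x3f = 0xa  ←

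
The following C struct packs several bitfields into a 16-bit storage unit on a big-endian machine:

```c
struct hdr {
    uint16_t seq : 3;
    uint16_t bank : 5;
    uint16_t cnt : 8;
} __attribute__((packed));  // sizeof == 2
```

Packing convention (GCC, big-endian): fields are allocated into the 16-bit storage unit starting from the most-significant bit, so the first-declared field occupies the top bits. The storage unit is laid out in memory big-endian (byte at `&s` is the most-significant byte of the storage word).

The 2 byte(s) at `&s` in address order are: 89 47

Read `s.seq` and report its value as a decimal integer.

4

[0]=0x89 [1]=0x47 (big-endian) → word 0x8947
seq [13+:3] = (word>>13) & 0x7 = 4  ←
bank [8+:5] = (word>>8) & 0x1f = 9
cnt [0+:8] = (word>>0) & 0xff = 71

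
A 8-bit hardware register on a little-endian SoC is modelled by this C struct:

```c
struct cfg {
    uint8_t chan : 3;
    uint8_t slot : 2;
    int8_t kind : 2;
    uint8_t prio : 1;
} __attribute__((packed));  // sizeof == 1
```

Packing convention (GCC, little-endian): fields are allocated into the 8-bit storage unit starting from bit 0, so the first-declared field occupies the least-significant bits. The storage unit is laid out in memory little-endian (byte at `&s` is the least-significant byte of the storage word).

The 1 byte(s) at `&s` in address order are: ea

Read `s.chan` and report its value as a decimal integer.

[0]=0xea (little-endian) → word 0xea
chan:3 @ bit 0 → (0xea>>0)&0x7 = 0x2  ←
slot:2 @ bit 3 → (0xea>>3)&0x3 = 0x1
kind:2 @ bit 5 → (0xea>>5)&0x3 = 0x3
prio:1 @ bit 7 → (0xea>>7)&0x1 = 0x1

2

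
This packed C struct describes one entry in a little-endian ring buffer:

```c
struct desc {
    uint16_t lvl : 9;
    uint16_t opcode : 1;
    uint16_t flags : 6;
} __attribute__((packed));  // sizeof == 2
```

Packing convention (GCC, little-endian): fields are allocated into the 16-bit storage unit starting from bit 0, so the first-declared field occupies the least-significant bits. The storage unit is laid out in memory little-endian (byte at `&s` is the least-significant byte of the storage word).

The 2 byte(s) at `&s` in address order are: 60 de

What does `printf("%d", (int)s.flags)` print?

55

[0]=0x60 [1]=0xde (little-endian) → word 0xde60
lvl [0+:9] = (word>>0) & 0x1ff = 96
opcode [9+:1] = (word>>9) & 0x1 = 1
flags [10+:6] = (word>>10) & 0x3f = 55  ←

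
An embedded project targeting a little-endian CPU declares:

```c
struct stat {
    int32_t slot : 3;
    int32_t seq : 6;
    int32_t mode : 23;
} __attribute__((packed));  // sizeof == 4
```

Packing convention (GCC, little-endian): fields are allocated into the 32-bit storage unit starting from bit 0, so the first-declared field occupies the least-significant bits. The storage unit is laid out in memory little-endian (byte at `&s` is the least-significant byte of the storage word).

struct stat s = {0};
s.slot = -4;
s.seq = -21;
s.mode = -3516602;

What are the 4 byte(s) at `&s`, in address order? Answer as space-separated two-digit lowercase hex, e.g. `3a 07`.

slot:3 = -4 → 0x4 << 0 → word 0x00000004
seq:6 = -21 → 0x2b << 3 → word 0x0000015c
mode:23 = -3516602 → 0x4a5746 << 9 → word 0x94ae8d5c
word = 0x94ae8d5c → little-endian bytes:
  [0]=0x5c  [1]=0x8d  [2]=0xae  [3]=0x94

5c 8d ae 94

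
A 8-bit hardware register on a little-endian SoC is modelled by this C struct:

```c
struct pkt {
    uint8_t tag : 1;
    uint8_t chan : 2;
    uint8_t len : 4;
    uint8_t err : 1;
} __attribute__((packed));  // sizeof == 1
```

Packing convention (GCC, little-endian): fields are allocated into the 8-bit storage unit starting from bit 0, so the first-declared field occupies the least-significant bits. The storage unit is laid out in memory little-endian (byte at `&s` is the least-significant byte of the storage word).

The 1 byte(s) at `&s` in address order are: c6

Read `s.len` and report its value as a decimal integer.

[0]=0xc6 (little-endian) → word 0xc6
tag [0+:1] = (word>>0) & 0x1 = 0
chan [1+:2] = (word>>1) & 0x3 = 3
len [3+:4] = (word>>3) & 0xf = 8  ←
err [7+:1] = (word>>7) & 0x1 = 1

8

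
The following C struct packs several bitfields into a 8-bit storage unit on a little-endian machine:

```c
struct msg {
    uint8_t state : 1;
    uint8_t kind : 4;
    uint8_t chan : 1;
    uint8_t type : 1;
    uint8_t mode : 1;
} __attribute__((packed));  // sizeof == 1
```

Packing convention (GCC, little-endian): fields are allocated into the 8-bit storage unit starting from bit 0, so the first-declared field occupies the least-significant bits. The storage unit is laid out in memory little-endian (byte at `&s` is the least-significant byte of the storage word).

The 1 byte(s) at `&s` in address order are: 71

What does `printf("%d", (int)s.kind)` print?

[0]=0x71 (little-endian) → word 0x71
state:1 @ bit 0 → (0x71>>0)&0x1 = 0x1
kind:4 @ bit 1 → (0x71>>1)&0xf = 0x8  ←
chan:1 @ bit 5 → (0x71>>5)&0x1 = 0x1
type:1 @ bit 6 → (0x71>>6)&0x1 = 0x1
mode:1 @ bit 7 → (0x71>>7)&0x1 = 0x0

8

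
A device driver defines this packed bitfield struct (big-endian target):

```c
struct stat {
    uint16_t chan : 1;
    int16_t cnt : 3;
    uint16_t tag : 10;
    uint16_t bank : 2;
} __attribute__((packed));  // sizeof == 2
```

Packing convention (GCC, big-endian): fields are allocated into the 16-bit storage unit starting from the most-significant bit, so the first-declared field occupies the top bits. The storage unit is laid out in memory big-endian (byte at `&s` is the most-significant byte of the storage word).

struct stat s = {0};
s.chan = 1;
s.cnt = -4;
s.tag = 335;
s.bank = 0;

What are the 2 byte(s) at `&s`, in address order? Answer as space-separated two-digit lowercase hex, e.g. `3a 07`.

c5 3c

chan:1 = 1 → 0x1 << 15 → word 0x8000
cnt:3 = -4 → 0x4 << 12 → word 0xc000
tag:10 = 335 → 0x14f << 2 → word 0xc53c
bank:2 = 0 → 0x0 << 0 → word 0xc53c
word = 0xc53c → big-endian bytes:
  [0]=0xc5  [1]=0x3c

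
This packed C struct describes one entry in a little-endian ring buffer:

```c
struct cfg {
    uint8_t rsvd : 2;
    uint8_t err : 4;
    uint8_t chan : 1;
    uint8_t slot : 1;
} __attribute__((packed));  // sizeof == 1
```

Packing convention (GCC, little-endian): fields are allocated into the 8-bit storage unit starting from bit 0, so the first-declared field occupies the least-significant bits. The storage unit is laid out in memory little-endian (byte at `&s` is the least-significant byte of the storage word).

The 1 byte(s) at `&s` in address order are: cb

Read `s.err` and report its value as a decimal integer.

2

[0]=0xcb (little-endian) → word 0xcb
rsvd:2 @ bit 0 → (0xcb>>0)&0x3 = 0x3
err:4 @ bit 2 → (0xcb>>2)&0xf = 0x2  ←
chan:1 @ bit 6 → (0xcb>>6)&0x1 = 0x1
slot:1 @ bit 7 → (0xcb>>7)&0x1 = 0x1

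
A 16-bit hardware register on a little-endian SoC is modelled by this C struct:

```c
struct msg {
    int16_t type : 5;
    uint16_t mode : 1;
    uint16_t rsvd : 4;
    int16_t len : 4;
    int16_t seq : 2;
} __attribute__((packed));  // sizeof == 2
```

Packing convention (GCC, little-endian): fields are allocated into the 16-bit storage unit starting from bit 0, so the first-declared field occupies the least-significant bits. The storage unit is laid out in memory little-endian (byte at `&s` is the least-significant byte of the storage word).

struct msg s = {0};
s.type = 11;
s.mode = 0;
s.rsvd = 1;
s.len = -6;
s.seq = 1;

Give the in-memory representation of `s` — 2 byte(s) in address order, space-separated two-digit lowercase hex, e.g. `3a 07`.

4b 68

[0+:5] type=11 & 0x1f = 0xb; word=0x000b
[5+:1] mode=0 & 0x1 = 0x0; word=0x000b
[6+:4] rsvd=1 & 0xf = 0x1; word=0x004b
[10+:4] len=-6 & 0xf = 0xa; word=0x284b
[14+:2] seq=1 & 0x3 = 0x1; word=0x684b
word = 0x684b → little-endian bytes:
  [0]=0x4b  [1]=0x68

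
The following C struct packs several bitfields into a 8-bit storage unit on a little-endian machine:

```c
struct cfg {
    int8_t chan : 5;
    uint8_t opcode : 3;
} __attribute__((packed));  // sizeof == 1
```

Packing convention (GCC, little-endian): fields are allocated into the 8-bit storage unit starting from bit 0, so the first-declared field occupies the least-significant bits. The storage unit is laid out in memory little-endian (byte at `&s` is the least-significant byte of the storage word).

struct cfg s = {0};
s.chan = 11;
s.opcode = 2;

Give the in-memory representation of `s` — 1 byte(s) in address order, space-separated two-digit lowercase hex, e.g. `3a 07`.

4b

chan:5 = 11 → 0xb << 0 → word 0x0b
opcode:3 = 2 → 0x2 << 5 → word 0x4b
word = 0x4b → little-endian bytes:
  [0]=0x4b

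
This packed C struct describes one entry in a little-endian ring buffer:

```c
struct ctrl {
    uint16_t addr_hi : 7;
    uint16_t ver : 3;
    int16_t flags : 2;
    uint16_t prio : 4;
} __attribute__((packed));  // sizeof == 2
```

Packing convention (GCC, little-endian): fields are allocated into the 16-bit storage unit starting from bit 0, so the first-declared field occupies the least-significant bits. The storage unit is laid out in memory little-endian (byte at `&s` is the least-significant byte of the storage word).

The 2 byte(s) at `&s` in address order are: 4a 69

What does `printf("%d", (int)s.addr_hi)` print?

74

[0]=0x4a [1]=0x69 (little-endian) → word 0x694a
addr_hi:7 @ bit 0 → (0x694a>>0)&0x7f = 0x4a  ←
ver:3 @ bit 7 → (0x694a>>7)&0x7 = 0x2
flags:2 @ bit 10 → (0x694a>>10)&0x3 = 0x2
prio:4 @ bit 12 → (0x694a>>12)&0xf = 0x6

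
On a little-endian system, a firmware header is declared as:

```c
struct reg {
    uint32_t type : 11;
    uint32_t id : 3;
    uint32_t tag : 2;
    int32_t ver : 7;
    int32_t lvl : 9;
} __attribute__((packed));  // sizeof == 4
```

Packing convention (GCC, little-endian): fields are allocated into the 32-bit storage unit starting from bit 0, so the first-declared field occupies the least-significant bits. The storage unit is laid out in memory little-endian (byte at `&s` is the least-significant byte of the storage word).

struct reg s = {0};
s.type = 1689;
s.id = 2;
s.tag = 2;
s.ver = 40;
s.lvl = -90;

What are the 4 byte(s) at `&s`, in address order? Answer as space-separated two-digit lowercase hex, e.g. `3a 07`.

99 96 28 d3

type:11 = 1689 → 0x699 << 0 → word 0x00000699
id:3 = 2 → 0x2 << 11 → word 0x00001699
tag:2 = 2 → 0x2 << 14 → word 0x00009699
ver:7 = 40 → 0x28 << 16 → word 0x00289699
lvl:9 = -90 → 0x1a6 << 23 → word 0xd3289699
word = 0xd3289699 → little-endian bytes:
  [0]=0x99  [1]=0x96  [2]=0x28  [3]=0xd3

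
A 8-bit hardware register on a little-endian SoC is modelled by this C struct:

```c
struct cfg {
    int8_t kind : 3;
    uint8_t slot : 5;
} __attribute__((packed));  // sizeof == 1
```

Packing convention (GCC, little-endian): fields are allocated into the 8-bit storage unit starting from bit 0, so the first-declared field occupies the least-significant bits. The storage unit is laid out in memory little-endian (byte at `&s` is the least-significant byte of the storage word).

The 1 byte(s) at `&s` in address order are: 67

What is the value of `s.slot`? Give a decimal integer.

[0]=0x67 (little-endian) → word 0x67
kind [0+:3] = (word>>0) & 0x7 = 7
slot [3+:5] = (word>>3) & 0x1f = 12  ←

12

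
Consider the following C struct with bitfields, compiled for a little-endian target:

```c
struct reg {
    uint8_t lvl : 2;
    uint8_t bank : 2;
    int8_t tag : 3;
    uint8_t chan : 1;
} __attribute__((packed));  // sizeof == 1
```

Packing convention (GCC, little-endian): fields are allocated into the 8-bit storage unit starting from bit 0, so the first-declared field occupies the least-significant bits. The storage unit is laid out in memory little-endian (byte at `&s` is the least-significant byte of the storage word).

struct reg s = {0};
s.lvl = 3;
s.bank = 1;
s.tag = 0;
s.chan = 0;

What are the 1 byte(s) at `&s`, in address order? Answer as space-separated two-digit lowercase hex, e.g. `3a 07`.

07

lvl:2 = 3 → 0x3 << 0 → word 0x03
bank:2 = 1 → 0x1 << 2 → word 0x07
tag:3 = 0 → 0x0 << 4 → word 0x07
chan:1 = 0 → 0x0 << 7 → word 0x07
word = 0x07 → little-endian bytes:
  [0]=0x07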